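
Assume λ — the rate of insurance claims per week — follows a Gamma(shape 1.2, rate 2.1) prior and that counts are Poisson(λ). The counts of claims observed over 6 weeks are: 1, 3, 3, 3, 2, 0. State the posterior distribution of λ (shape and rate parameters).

Posterior: Gamma(shape=13.2, rate=8.1)

The Poisson likelihood adds the total count to the shape and the number of exposure periods to the rate. Here ∑xᵢ = 12 and n = 6, so shape 1.2→13.2 and rate 2.1→8.1.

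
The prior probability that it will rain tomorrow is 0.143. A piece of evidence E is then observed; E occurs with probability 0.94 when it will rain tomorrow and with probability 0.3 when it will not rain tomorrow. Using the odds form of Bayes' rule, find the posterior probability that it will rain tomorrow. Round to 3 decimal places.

Posterior probability ≈ 0.343

Prior odds = 0.143/(1−0.143) = 0.16686. In log-odds, ln(0.16686) = -1.7906.
Add log likelihood ratio: ln(3.1333) = 1.1421.
Posterior log-odds = -0.64850, so posterior odds = exp(-0.64850) = 0.52283. Converting, P(H|E) = 0.52283/1.5228 = 0.343.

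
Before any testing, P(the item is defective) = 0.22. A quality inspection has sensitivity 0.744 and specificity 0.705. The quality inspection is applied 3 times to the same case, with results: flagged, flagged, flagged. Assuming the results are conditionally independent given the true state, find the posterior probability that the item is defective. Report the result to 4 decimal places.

Posterior P(H) ≈ 0.8190

With H the event that the item is defective, the joint likelihood of the observed sequence is P(data|H) = 0.744·0.744·0.744 = 0.41183 and P(data|¬H) = 0.295·0.295·0.295 = 0.025672.
Bayes: P(H|data) = 0.22·0.41183 / (0.22·0.41183 + 0.78·0.025672) = 0.090603/0.11063 = 0.8190.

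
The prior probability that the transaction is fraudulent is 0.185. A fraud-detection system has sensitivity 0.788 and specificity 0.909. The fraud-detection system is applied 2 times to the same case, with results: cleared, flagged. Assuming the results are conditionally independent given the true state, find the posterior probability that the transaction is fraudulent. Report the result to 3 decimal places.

Let H be the event that the transaction is fraudulent; start with P(H) = 0.185. P('flagged'|H) = 0.788, P('flagged'|¬H) = 0.091.
Update on result 1 ('cleared'): P(H) ← 0.212·0.1850 / (0.212·0.1850 + 0.909·0.8150) = 0.039220/0.78006 = 0.0503.
Update on result 2 ('flagged'): P(H) ← 0.788·0.0503 / (0.788·0.0503 + 0.091·0.9497) = 0.039619/0.12604 = 0.3143.

Posterior P(H) ≈ 0.314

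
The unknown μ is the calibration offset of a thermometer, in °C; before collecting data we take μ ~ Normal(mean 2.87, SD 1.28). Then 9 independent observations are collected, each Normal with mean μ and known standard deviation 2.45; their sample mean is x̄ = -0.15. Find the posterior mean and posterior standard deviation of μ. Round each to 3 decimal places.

Posterior mean ≈ 0.724; posterior SD ≈ 0.688

Prior precision 1/τ₀² = 1/1.28² = 0.610352; data precision n/σ² = 9/2.45² = 1.49938.
Posterior precision = 0.610352 + 1.49938 = 2.10973, giving posterior SD = 1/√2.10973 = 0.688.
Posterior mean = (0.610352·2.87 + 1.49938·-0.15) / 2.10973 = 0.724.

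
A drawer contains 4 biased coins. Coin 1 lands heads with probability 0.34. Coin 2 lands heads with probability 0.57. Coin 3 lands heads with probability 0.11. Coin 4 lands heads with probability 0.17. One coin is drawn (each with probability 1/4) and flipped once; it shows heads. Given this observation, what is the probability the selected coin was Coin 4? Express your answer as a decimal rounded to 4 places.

Posterior probability ≈ 0.1429

Tabulate prior·likelihood by source: [1] prior 0.25, lik 0.34, product 0.08500; [2] prior 0.25, lik 0.57, product 0.1425; [3] prior 0.25, lik 0.11, product 0.02750; [4] prior 0.25, lik 0.17, product 0.04250.
Normalizing constant = 0.29750; the posterior for Coin 4 is its product over the sum, 0.04250/0.29750 = 0.1429.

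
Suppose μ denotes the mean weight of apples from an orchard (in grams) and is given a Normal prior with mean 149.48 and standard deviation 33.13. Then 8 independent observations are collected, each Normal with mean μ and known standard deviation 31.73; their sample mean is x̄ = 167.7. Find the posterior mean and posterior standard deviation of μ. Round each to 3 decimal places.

With known σ, the Normal prior is conjugate. Weight on the data is w = (n/σ²)/(n/σ² + 1/τ₀²) = 0.00794602/(0.00794602+0.00091108) = 0.89714.
Posterior mean = w·x̄ + (1−w)·μ₀ = 0.89714·167.7 + 0.10286·149.48 = 165.826. Posterior variance = 1/(0.00794602+0.00091108) = 112.904, so SD = 10.626.

Posterior mean ≈ 165.826; posterior SD ≈ 10.626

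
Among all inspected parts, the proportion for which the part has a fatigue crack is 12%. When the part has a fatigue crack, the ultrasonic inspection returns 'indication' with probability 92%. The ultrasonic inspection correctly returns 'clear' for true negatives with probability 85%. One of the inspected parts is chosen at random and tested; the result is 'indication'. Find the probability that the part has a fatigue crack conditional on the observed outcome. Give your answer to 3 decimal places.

P(H | E) ≈ 0.455

Let H be the event that the part has a fatigue crack. P(H) = 0.12, so P(¬H) = 0.88. With E the 'indication' result, P(E|H) = 0.92 and P(E|¬H) = 0.15.
P(E) = 0.92·0.12 + 0.15·0.88 = 0.11040 + 0.13200 = 0.24240.
By Bayes' theorem, P(H|E) = 0.11040 / 0.24240 = 0.455.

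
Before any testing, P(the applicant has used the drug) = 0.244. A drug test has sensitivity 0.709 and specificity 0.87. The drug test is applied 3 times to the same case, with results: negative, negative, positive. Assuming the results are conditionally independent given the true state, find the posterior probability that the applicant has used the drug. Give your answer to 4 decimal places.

Posterior P(H) ≈ 0.1645

With H the event that the applicant has used the drug, the joint likelihood of the observed sequence is P(data|H) = 0.291·0.291·0.709 = 0.060039 and P(data|¬H) = 0.87·0.87·0.13 = 0.098397.
Bayes: P(H|data) = 0.244·0.060039 / (0.244·0.060039 + 0.756·0.098397) = 0.014649/0.089038 = 0.1645.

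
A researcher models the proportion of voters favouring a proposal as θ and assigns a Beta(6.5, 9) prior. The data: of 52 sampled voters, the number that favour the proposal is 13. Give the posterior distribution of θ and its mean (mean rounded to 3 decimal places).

The binomial likelihood is conjugate to the Beta prior: with 13 successes and 39 failures, the posterior is Beta(6.5+13, 9+39) = Beta(19.5, 48).
E[θ | data] = 19.5/(19.5+48) = 0.289.

Posterior: Beta(19.5, 48); mean ≈ 0.289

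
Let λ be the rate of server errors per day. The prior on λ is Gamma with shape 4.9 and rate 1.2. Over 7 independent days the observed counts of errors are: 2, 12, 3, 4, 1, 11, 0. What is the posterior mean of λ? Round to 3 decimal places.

Posterior mean ≈ 4.622

The Poisson likelihood adds the total count to the shape and the number of exposure periods to the rate. Here ∑xᵢ = 33 and n = 7, so shape 4.9→37.9 and rate 1.2→8.2.
E[λ | data] = 37.9/8.2 = 4.622.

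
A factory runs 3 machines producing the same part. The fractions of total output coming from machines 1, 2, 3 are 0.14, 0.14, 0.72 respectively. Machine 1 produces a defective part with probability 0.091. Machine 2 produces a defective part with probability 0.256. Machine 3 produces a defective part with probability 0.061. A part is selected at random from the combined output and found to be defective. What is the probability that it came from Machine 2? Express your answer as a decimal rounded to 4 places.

Tabulate prior·likelihood by source: [1] prior 0.14, lik 0.091, product 0.01274; [2] prior 0.14, lik 0.256, product 0.03584; [3] prior 0.72, lik 0.061, product 0.04392.
Normalizing constant = 0.092500; the posterior for Machine 2 is its product over the sum, 0.03584/0.092500 = 0.3875.

Posterior probability ≈ 0.3875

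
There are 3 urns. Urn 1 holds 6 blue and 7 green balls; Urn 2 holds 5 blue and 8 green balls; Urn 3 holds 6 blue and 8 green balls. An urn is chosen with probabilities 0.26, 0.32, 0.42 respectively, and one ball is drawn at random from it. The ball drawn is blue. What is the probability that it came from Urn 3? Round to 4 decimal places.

P(blue|Urn 1) = 0.4615; P(blue|Urn 2) = 0.3846; P(blue|Urn 3) = 0.4286.
Prior × likelihood for each source: 0.26·0.4615=0.1200, 0.32·0.3846=0.1231, 0.42·0.4286=0.1800. Summing gives P(blue) = 0.42308.
P(Urn 3 | blue) = 0.1800 / 0.42308 = 0.4255.

Posterior probability ≈ 0.4255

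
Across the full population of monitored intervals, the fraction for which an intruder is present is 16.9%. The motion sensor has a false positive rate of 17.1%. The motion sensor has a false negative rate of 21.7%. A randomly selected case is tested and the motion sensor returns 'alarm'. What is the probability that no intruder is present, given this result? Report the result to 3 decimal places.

P(¬H | E) ≈ 0.518

Write H for 'an intruder is present'. Prior odds H:¬H = 0.169/0.831 = 0.20337. For the 'alarm' outcome, the likelihood ratio is 0.783/0.171 = 4.5789.
Posterior odds = 0.20337 × 4.5789 = 0.93122, so P(H|E) = 0.93122/(1+0.93122) = 0.482. Then P(¬H|E) = 1 − 0.482 = 0.518.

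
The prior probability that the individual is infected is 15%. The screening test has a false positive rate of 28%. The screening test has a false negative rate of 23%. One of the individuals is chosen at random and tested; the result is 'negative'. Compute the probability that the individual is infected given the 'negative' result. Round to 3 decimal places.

P(H | E) ≈ 0.053

Let H be the event that the individual is infected. P(H) = 0.15, so P(¬H) = 0.85. With E the 'negative' result, P(E|H) = 0.23 and P(E|¬H) = 0.72.
P(E) = 0.23·0.15 + 0.72·0.85 = 0.034500 + 0.61200 = 0.64650.
By Bayes' theorem, P(H|E) = 0.034500 / 0.64650 = 0.053.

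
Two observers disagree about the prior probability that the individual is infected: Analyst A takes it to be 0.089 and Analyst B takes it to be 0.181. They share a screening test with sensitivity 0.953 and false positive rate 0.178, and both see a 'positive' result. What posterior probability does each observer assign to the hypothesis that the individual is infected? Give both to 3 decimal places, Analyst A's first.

P('+'|H) = 0.953, P('+'|¬H) = 0.178.
Analyst A: numerator 0.953·0.089 = 0.084817; evidence = 0.084817+0.178·0.911 = 0.24698; posterior = 0.343.
Analyst B: numerator 0.953·0.181 = 0.17249; evidence = 0.17249+0.178·0.819 = 0.31827; posterior = 0.542.

Analyst A: 0.343; Analyst B: 0.542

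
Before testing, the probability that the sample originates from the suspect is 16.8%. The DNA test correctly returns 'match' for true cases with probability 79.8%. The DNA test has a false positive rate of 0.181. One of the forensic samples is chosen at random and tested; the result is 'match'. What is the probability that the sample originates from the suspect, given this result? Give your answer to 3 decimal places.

P(H | E) ≈ 0.471

Let H be the event that the sample originates from the suspect. P(H) = 0.168, so P(¬H) = 0.832. With E the 'match' result, P(E|H) = 0.798 and P(E|¬H) = 0.181.
P(E) = 0.798·0.168 + 0.181·0.832 = 0.13406 + 0.15059 = 0.28466.
By Bayes' theorem, P(H|E) = 0.13406 / 0.28466 = 0.471.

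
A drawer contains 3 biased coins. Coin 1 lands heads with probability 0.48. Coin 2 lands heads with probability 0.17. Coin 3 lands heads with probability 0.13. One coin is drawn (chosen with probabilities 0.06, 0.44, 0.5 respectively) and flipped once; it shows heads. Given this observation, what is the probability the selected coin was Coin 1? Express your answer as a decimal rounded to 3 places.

P(heads|C1) = 0.48; P(heads|C2) = 0.17; P(heads|C3) = 0.13.
Prior × likelihood for each source: 0.06·0.48=0.02880, 0.44·0.17=0.07480, 0.5·0.13=0.06500. Summing gives P(heads) = 0.16860.
P(Coin 1 | heads) = 0.02880 / 0.16860 = 0.171.

Posterior probability ≈ 0.171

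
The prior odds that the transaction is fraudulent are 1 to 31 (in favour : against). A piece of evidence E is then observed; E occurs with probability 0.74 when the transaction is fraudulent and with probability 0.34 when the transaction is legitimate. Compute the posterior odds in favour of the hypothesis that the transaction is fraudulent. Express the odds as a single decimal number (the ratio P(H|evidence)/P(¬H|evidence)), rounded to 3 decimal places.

Prior odds = 1/31 = 0.032258. In log-odds, ln(0.032258) = -3.4340.
Add log likelihood ratio: ln(2.1765) = 0.77770.
Posterior log-odds = -2.6563, so posterior odds = exp(-2.6563) = 0.070209.

Posterior odds ≈ 0.070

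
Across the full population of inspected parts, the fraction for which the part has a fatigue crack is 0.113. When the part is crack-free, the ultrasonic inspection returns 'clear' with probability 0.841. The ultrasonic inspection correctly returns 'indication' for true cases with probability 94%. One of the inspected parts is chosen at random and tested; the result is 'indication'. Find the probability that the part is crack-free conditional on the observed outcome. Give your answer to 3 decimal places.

P(¬H | E) ≈ 0.570

Write H for 'the part has a fatigue crack'. Prior odds H:¬H = 0.113/0.887 = 0.12740. For the 'indication' outcome, the likelihood ratio is 0.94/0.159 = 5.9119.
Posterior odds = 0.12740 × 5.9119 = 0.75316, so P(H|E) = 0.75316/(1+0.75316) = 0.430. Then P(¬H|E) = 1 − 0.430 = 0.570.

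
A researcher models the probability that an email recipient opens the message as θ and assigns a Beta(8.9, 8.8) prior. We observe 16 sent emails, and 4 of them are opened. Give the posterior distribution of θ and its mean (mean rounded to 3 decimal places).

Posterior: Beta(12.9, 20.8); mean ≈ 0.383

Observing 4 successes and 12 failures updates Beta(8.9, 8.8) by adding the success and failure counts to the two shape parameters: α = 8.9+4 = 12.9, β = 8.8+12 = 20.8.
Posterior mean = α/(α+β) = 12.9/33.7 = 0.383.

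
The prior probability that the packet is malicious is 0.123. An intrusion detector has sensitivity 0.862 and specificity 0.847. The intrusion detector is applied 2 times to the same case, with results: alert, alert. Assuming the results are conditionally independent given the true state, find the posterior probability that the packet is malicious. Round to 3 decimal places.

Posterior P(H) ≈ 0.817

With H the event that the packet is malicious, the joint likelihood of the observed sequence is P(data|H) = 0.862·0.862 = 0.74304 and P(data|¬H) = 0.153·0.153 = 0.023409.
Bayes: P(H|data) = 0.123·0.74304 / (0.123·0.74304 + 0.877·0.023409) = 0.091394/0.11192 = 0.8166.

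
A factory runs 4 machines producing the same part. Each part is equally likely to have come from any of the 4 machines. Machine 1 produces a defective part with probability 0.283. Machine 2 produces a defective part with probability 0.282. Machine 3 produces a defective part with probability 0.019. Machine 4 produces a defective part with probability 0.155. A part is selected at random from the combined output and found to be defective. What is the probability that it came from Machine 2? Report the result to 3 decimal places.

Tabulate prior·likelihood by source: [1] prior 0.25, lik 0.283, product 0.07075; [2] prior 0.25, lik 0.282, product 0.07050; [3] prior 0.25, lik 0.019, product 0.004750; [4] prior 0.25, lik 0.155, product 0.03875.
Normalizing constant = 0.18475; the posterior for Machine 2 is its product over the sum, 0.07050/0.18475 = 0.382.

Posterior probability ≈ 0.382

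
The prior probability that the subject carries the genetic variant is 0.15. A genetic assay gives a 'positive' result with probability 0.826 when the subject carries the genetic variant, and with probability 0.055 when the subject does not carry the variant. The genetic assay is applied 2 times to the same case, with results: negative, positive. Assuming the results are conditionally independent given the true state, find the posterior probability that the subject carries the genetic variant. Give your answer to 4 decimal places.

With H the event that the subject carries the genetic variant, the joint likelihood of the observed sequence is P(data|H) = 0.174·0.826 = 0.14372 and P(data|¬H) = 0.945·0.055 = 0.051975.
Bayes: P(H|data) = 0.15·0.14372 / (0.15·0.14372 + 0.85·0.051975) = 0.021559/0.065737 = 0.3280.

Posterior P(H) ≈ 0.3280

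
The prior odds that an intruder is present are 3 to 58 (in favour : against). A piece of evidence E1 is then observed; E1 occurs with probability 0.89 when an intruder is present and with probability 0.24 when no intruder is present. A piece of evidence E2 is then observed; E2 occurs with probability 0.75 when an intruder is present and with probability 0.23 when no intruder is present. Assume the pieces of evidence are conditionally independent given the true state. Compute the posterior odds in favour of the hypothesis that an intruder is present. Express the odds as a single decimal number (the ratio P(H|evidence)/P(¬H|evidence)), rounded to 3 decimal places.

Prior odds = 3/58 = 0.051724.
Likelihood ratio for E1 = 0.89/0.24 = 3.7083.
Likelihood ratio for E2 = 0.75/0.23 = 3.2609.
Posterior odds = prior odds × LR₁ × LR₂ = 0.62547.

Posterior odds ≈ 0.625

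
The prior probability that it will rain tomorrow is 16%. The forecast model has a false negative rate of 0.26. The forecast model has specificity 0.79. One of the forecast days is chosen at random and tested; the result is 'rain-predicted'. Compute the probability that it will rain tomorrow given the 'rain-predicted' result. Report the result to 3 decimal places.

Let H be the event that it will rain tomorrow. P(H) = 0.16, so P(¬H) = 0.84. With E the 'rain-predicted' result, P(E|H) = 0.74 and P(E|¬H) = 0.21.
P(E) = 0.74·0.16 + 0.21·0.84 = 0.11840 + 0.17640 = 0.29480.
By Bayes' theorem, P(H|E) = 0.11840 / 0.29480 = 0.402.

P(H | E) ≈ 0.402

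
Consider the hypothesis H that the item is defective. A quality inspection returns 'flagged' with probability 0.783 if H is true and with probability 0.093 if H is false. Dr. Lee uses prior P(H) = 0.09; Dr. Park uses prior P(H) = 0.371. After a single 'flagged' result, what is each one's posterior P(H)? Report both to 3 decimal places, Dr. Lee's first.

Dr. Lee: 0.454; Dr. Park: 0.832

P('+'|H) = 0.783, P('+'|¬H) = 0.093.
Dr. Lee: numerator 0.783·0.09 = 0.070470; evidence = 0.070470+0.093·0.91 = 0.15510; posterior = 0.454.
Dr. Park: numerator 0.783·0.371 = 0.29049; evidence = 0.29049+0.093·0.629 = 0.34899; posterior = 0.832.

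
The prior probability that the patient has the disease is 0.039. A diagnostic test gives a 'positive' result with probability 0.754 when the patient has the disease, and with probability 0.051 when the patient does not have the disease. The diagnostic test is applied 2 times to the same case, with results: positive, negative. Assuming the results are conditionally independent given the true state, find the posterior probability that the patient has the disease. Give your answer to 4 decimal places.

Posterior P(H) ≈ 0.1346

Let H be the event that the patient has the disease; start with P(H) = 0.039. P('positive'|H) = 0.754, P('positive'|¬H) = 0.051.
Update on result 1 ('positive'): P(H) ← 0.754·0.0390 / (0.754·0.0390 + 0.051·0.9610) = 0.029406/0.078417 = 0.3750.
Update on result 2 ('negative'): P(H) ← 0.246·0.3750 / (0.246·0.3750 + 0.949·0.6250) = 0.092249/0.68538 = 0.1346.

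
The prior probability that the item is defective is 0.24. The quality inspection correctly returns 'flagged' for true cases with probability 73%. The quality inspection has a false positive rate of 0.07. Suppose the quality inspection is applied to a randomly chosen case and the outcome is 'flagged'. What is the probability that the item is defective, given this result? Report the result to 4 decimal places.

Let H be the event that the item is defective. P(H) = 0.24, so P(¬H) = 0.76. With E the 'flagged' result, P(E|H) = 0.73 and P(E|¬H) = 0.07.
P(E) = 0.73·0.24 + 0.07·0.76 = 0.17520 + 0.053200 = 0.22840.
By Bayes' theorem, P(H|E) = 0.17520 / 0.22840 = 0.7671.

P(H | E) ≈ 0.7671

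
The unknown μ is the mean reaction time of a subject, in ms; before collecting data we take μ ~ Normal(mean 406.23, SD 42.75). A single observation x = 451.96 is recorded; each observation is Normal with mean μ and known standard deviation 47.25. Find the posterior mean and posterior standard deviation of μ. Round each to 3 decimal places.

With known σ, the Normal prior is conjugate. Weight on the data is w = (n/σ²)/(n/σ² + 1/τ₀²) = 0.00044792/(0.00044792+0.00054718) = 0.45012.
Posterior mean = w·x̄ + (1−w)·μ₀ = 0.45012·451.96 + 0.54988·406.23 = 426.814. Posterior variance = 1/(0.00044792+0.00054718) = 1004.93, so SD = 31.701.

Posterior mean ≈ 426.814; posterior SD ≈ 31.701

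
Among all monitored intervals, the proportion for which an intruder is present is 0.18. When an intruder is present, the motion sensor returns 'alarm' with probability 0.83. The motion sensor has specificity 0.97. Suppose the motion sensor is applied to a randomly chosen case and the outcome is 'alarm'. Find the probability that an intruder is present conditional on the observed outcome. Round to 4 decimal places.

P(H | E) ≈ 0.8586

Let H be the event that an intruder is present. P(H) = 0.18, so P(¬H) = 0.82. With E the 'alarm' result, P(E|H) = 0.83 and P(E|¬H) = 0.03.
P(E) = 0.83·0.18 + 0.03·0.82 = 0.14940 + 0.024600 = 0.17400.
By Bayes' theorem, P(H|E) = 0.14940 / 0.17400 = 0.8586.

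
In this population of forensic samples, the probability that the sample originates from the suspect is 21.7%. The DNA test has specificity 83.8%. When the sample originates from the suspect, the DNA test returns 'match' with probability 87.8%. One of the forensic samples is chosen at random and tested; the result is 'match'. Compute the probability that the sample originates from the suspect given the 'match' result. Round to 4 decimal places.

P(H | E) ≈ 0.6003

Let H be the event that the sample originates from the suspect. P(H) = 0.217, so P(¬H) = 0.783. With E the 'match' result, P(E|H) = 0.878 and P(E|¬H) = 0.162.
P(E) = 0.878·0.217 + 0.162·0.783 = 0.19053 + 0.12685 = 0.31737.
By Bayes' theorem, P(H|E) = 0.19053 / 0.31737 = 0.6003.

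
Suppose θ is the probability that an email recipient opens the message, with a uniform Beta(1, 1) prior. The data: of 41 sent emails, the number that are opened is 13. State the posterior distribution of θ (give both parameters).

The binomial likelihood is conjugate to the Beta prior: with 13 successes and 28 failures, the posterior is Beta(1+13, 1+28) = Beta(14, 29).

Posterior: Beta(14, 29)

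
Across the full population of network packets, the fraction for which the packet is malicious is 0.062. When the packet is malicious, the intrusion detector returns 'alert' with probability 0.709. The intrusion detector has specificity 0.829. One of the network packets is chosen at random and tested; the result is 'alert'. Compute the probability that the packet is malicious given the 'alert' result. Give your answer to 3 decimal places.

P(H | E) ≈ 0.215

Let H be the event that the packet is malicious. P(H) = 0.062, so P(¬H) = 0.938. With E the 'alert' result, P(E|H) = 0.709 and P(E|¬H) = 0.171.
P(E) = 0.709·0.062 + 0.171·0.938 = 0.043958 + 0.16040 = 0.20436.
By Bayes' theorem, P(H|E) = 0.043958 / 0.20436 = 0.215.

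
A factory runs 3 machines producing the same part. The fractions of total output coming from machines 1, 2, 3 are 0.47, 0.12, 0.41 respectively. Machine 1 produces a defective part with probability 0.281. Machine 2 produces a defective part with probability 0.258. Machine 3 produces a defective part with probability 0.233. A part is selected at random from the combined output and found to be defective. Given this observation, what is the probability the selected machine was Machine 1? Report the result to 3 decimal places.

Tabulate prior·likelihood by source: [1] prior 0.47, lik 0.281, product 0.1321; [2] prior 0.12, lik 0.258, product 0.03096; [3] prior 0.41, lik 0.233, product 0.09553.
Normalizing constant = 0.25856; the posterior for Machine 1 is its product over the sum, 0.1321/0.25856 = 0.511.

Posterior probability ≈ 0.511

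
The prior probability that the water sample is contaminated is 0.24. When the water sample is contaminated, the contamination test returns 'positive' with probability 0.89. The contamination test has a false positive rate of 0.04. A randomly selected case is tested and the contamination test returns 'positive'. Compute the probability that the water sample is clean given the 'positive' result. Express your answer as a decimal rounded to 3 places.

P(¬H | E) ≈ 0.125

Write H for 'the water sample is contaminated'. Prior odds H:¬H = 0.24/0.76 = 0.31579. For the 'positive' outcome, the likelihood ratio is 0.89/0.04 = 22.250.
Posterior odds = 0.31579 × 22.250 = 7.0263, so P(H|E) = 7.0263/(1+7.0263) = 0.875. Then P(¬H|E) = 1 − 0.875 = 0.125.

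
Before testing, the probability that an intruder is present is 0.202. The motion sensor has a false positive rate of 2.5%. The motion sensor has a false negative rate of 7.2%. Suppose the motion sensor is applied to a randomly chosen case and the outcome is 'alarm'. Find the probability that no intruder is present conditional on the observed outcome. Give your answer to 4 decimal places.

P(¬H | E) ≈ 0.0962

Write H for 'an intruder is present'. Prior odds H:¬H = 0.202/0.798 = 0.25313. For the 'alarm' outcome, the likelihood ratio is 0.928/0.025 = 37.120.
Posterior odds = 0.25313 × 37.120 = 9.3963, so P(H|E) = 9.3963/(1+9.3963) = 0.9038. Then P(¬H|E) = 1 − 0.9038 = 0.0962.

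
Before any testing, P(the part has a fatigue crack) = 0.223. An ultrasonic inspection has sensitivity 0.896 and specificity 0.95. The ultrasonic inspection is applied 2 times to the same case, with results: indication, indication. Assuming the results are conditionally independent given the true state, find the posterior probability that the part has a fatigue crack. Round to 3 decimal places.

Let H be the event that the part has a fatigue crack; start with P(H) = 0.223. P('indication'|H) = 0.896, P('indication'|¬H) = 0.05.
Update on result 1 ('indication'): P(H) ← 0.896·0.2230 / (0.896·0.2230 + 0.05·0.7770) = 0.19981/0.23866 = 0.8372.
Update on result 2 ('indication'): P(H) ← 0.896·0.8372 / (0.896·0.8372 + 0.05·0.1628) = 0.75014/0.75828 = 0.9893.

Posterior P(H) ≈ 0.989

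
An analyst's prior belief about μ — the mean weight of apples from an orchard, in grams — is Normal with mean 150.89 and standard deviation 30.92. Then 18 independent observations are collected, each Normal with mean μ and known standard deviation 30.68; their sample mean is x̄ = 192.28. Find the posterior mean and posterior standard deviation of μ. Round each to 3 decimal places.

With known σ, the Normal prior is conjugate. Weight on the data is w = (n/σ²)/(n/σ² + 1/τ₀²) = 0.0191233/(0.0191233+0.00104597) = 0.94814.
Posterior mean = w·x̄ + (1−w)·μ₀ = 0.94814·192.28 + 0.051860·150.89 = 190.134. Posterior variance = 1/(0.0191233+0.00104597) = 49.5805, so SD = 7.041.

Posterior mean ≈ 190.134; posterior SD ≈ 7.041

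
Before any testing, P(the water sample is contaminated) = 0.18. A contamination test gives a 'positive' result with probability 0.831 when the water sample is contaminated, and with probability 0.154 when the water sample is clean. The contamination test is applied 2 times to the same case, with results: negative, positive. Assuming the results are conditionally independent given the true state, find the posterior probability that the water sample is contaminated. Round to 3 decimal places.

Let H be the event that the water sample is contaminated; start with P(H) = 0.18. P('positive'|H) = 0.831, P('positive'|¬H) = 0.154.
Update on result 1 ('negative'): P(H) ← 0.169·0.1800 / (0.169·0.1800 + 0.846·0.8200) = 0.030420/0.72414 = 0.0420.
Update on result 2 ('positive'): P(H) ← 0.831·0.0420 / (0.831·0.0420 + 0.154·0.9580) = 0.034909/0.18244 = 0.1913.

Posterior P(H) ≈ 0.191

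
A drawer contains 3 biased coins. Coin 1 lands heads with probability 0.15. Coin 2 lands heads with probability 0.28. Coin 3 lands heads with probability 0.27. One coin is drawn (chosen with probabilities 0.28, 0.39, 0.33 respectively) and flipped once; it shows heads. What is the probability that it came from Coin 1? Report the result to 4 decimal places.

Posterior probability ≈ 0.1748

P(heads|C1) = 0.15; P(heads|C2) = 0.28; P(heads|C3) = 0.27.
Prior × likelihood for each source: 0.28·0.15=0.04200, 0.39·0.28=0.1092, 0.33·0.27=0.08910. Summing gives P(heads) = 0.24030.
P(Coin 1 | heads) = 0.04200 / 0.24030 = 0.1748.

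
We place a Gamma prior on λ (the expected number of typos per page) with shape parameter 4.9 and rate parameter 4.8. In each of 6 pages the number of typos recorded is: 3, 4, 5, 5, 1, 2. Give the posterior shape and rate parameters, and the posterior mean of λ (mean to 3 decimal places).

The Poisson likelihood adds the total count to the shape and the number of exposure periods to the rate. Here ∑xᵢ = 20 and n = 6, so shape 4.9→24.9 and rate 4.8→10.8.
Posterior mean = shape/rate = 24.9/10.8 = 2.306.

Posterior: Gamma(shape=24.9, rate=10.8); mean ≈ 2.306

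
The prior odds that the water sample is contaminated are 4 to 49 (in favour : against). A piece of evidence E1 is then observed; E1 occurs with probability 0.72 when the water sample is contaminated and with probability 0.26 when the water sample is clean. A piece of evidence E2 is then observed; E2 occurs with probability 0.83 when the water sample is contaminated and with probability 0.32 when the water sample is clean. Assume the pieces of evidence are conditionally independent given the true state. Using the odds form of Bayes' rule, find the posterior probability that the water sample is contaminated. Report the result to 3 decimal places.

Posterior probability ≈ 0.370

Prior odds = 4/49 = 0.081633.
Likelihood ratio for E1 = 0.72/0.26 = 2.7692.
Likelihood ratio for E2 = 0.83/0.32 = 2.5938.
Posterior odds = prior odds × LR₁ × LR₂ = 0.58634.
Posterior probability = odds/(1+odds) = 0.58634/1.5863 = 0.370.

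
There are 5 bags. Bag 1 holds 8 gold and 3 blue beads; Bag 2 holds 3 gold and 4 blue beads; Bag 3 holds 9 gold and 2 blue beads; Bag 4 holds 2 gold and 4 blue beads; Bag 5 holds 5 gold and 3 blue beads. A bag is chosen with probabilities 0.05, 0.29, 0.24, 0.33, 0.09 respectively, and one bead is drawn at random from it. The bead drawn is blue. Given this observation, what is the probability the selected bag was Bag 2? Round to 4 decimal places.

Posterior probability ≈ 0.3476

Tabulate prior·likelihood by source: [1] prior 0.05, lik 0.2727, product 0.01364; [2] prior 0.29, lik 0.5714, product 0.1657; [3] prior 0.24, lik 0.1818, product 0.04364; [4] prior 0.33, lik 0.6667, product 0.2200; [5] prior 0.09, lik 0.375, product 0.03375.
Normalizing constant = 0.47674; the posterior for Bag 2 is its product over the sum, 0.1657/0.47674 = 0.3476.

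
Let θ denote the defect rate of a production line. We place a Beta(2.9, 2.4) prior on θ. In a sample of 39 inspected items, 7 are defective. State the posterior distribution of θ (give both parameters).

The binomial likelihood is conjugate to the Beta prior: with 7 successes and 32 failures, the posterior is Beta(2.9+7, 2.4+32) = Beta(9.9, 34.4).

Posterior: Beta(9.9, 34.4)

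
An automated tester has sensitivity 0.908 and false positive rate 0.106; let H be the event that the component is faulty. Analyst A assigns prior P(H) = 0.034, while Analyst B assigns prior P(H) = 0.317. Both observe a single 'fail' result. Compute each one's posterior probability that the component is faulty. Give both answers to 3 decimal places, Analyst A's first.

Analyst A: 0.232; Analyst B: 0.799

P('+'|H) = 0.908, P('+'|¬H) = 0.106.
Analyst A: numerator 0.908·0.034 = 0.030872; evidence = 0.030872+0.106·0.966 = 0.13327; posterior = 0.232.
Analyst B: numerator 0.908·0.317 = 0.28784; evidence = 0.28784+0.106·0.683 = 0.36023; posterior = 0.799.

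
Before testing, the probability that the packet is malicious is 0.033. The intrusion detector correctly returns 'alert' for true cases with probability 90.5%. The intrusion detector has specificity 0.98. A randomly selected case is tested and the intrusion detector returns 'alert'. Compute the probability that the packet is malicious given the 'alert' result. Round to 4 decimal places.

Write H for 'the packet is malicious'. Prior odds H:¬H = 0.033/0.967 = 0.034126. For the 'alert' outcome, the likelihood ratio is 0.905/0.02 = 45.250.
Posterior odds = 0.034126 × 45.250 = 1.5442, so P(H|E) = 1.5442/(1+1.5442) = 0.6070.

P(H | E) ≈ 0.6070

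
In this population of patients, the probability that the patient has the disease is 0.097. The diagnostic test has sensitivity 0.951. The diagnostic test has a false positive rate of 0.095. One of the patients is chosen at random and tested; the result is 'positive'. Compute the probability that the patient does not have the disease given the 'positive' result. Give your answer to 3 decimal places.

Let H be the event that the patient has the disease. P(H) = 0.097, so P(¬H) = 0.903. With E the 'positive' result, P(E|H) = 0.951 and P(E|¬H) = 0.095.
P(E) = 0.951·0.097 + 0.095·0.903 = 0.092247 + 0.085785 = 0.17803.
By Bayes' theorem, P(H|E) = 0.092247 / 0.17803 = 0.518. Hence P(¬H|E) = 1 − 0.518 = 0.482.

P(¬H | E) ≈ 0.482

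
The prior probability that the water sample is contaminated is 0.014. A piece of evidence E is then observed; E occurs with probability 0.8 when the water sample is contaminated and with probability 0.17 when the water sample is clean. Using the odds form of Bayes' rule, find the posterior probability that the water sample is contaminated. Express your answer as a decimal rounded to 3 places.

Prior odds = 0.014/(1−0.014) = 0.014199.
Likelihood ratio for E = 0.8/0.17 = 4.7059.
Posterior odds = prior odds × LR = 0.066818.
Posterior probability = odds/(1+odds) = 0.066818/1.0668 = 0.063.

Posterior probability ≈ 0.063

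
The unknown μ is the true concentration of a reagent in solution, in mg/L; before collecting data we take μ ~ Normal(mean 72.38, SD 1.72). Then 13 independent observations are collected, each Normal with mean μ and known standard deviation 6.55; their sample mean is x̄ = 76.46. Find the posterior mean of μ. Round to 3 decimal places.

Prior precision 1/τ₀² = 1/1.72² = 0.338021; data precision n/σ² = 13/6.55² = 0.303013.
Posterior precision = 0.338021 + 0.303013 = 0.641033.
Posterior mean = (0.338021·72.38 + 0.303013·76.46) / 0.641033 = 74.309.

Posterior mean ≈ 74.309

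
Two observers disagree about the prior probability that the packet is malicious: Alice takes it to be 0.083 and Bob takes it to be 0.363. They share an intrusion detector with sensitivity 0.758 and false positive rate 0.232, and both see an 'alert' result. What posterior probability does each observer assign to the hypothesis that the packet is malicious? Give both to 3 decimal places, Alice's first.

P('+'|H) = 0.758, P('+'|¬H) = 0.232.
Alice: numerator 0.758·0.083 = 0.062914; evidence = 0.062914+0.232·0.917 = 0.27566; posterior = 0.228.
Bob: numerator 0.758·0.363 = 0.27515; evidence = 0.27515+0.232·0.637 = 0.42294; posterior = 0.651.

Alice: 0.228; Bob: 0.651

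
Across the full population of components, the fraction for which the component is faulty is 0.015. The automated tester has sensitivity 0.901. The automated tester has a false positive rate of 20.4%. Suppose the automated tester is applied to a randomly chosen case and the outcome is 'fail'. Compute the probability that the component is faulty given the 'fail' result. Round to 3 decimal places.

Write H for 'the component is faulty'. Prior odds H:¬H = 0.015/0.985 = 0.015228. For the 'fail' outcome, the likelihood ratio is 0.901/0.204 = 4.4167.
Posterior odds = 0.015228 × 4.4167 = 0.067259, so P(H|E) = 0.067259/(1+0.067259) = 0.063.

P(H | E) ≈ 0.063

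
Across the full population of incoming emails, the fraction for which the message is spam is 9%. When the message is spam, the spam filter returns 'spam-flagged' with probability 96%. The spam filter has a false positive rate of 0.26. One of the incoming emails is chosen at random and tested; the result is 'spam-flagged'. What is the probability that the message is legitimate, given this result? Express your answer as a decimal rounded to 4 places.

P(¬H | E) ≈ 0.7325

Let H be the event that the message is spam. P(H) = 0.09, so P(¬H) = 0.91. With E the 'spam-flagged' result, P(E|H) = 0.96 and P(E|¬H) = 0.26.
P(E) = 0.96·0.09 + 0.26·0.91 = 0.086400 + 0.23660 = 0.32300.
By Bayes' theorem, P(H|E) = 0.086400 / 0.32300 = 0.2675. Hence P(¬H|E) = 1 − 0.2675 = 0.7325.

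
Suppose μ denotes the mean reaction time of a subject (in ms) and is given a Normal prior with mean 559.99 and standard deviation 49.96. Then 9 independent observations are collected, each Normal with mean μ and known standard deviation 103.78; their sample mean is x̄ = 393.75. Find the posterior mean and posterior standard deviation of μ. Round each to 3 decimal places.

Posterior mean ≈ 447.624; posterior SD ≈ 28.441

Prior precision 1/τ₀² = 1/49.96² = 0.00040064; data precision n/σ² = 9/103.78² = 0.00083563.
Posterior precision = 0.00040064 + 0.00083563 = 0.00123627, giving posterior SD = 1/√0.00123627 = 28.441.
Posterior mean = (0.00040064·559.99 + 0.00083563·393.75) / 0.00123627 = 447.624.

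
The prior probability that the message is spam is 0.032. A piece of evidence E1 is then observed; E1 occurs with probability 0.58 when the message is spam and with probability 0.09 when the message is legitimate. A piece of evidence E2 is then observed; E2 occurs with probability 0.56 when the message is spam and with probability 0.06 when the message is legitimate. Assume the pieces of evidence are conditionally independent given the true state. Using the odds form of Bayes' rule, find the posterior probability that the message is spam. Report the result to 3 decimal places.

Posterior probability ≈ 0.665

Prior odds = 0.032/(1−0.032) = 0.033058. In log-odds, ln(0.033058) = -3.4095.
Add log likelihood ratios: ln(6.4444) + ln(9.3333) = 4.0968.
Posterior log-odds = 0.68731, so posterior odds = exp(0.68731) = 1.9884. Converting, P(H|E) = 1.9884/2.9884 = 0.665.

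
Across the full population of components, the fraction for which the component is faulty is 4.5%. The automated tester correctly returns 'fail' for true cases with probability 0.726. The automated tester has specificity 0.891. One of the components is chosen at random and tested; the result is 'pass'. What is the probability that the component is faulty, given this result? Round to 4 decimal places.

Write H for 'the component is faulty'. Prior odds H:¬H = 0.045/0.955 = 0.047120. For the 'pass' outcome, the likelihood ratio is 0.274/0.891 = 0.30752.
Posterior odds = 0.047120 × 0.30752 = 0.014490, so P(H|E) = 0.014490/(1+0.014490) = 0.0143.

P(H | E) ≈ 0.0143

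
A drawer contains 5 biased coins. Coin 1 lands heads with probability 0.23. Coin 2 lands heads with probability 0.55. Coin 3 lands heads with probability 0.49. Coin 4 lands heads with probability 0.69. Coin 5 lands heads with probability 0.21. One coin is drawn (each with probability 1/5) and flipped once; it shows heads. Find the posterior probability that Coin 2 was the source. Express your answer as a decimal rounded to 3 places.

Tabulate prior·likelihood by source: [1] prior 0.2, lik 0.23, product 0.04600; [2] prior 0.2, lik 0.55, product 0.1100; [3] prior 0.2, lik 0.49, product 0.09800; [4] prior 0.2, lik 0.69, product 0.1380; [5] prior 0.2, lik 0.21, product 0.04200.
Normalizing constant = 0.43400; the posterior for Coin 2 is its product over the sum, 0.1100/0.43400 = 0.253.

Posterior probability ≈ 0.253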